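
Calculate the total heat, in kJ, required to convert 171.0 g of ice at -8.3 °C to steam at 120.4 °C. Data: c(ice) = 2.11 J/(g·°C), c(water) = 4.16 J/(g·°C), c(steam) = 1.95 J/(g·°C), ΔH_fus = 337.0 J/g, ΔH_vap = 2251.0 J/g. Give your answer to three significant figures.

q1 (heat ice -8.3→0.0 °C): 171.0 × 2.11 × 8.3 = 2995 J
q2 (melt at 0 °C): 171.0 × 337.0 = 57627 J
q3 (heat water 0.0→100.0 °C): 171.0 × 4.16 × 100.0 = 71136 J
q4 (vaporize at 100 °C): 171.0 × 2251.0 = 384921 J
q5 (heat steam 100.0→120.4 °C): 171.0 × 1.95 × 20.4 = 6802 J
Total: 2995 + 57627 + 71136 + 384921 + 6802 = 523481 J = 523 kJ

q = 523 kJ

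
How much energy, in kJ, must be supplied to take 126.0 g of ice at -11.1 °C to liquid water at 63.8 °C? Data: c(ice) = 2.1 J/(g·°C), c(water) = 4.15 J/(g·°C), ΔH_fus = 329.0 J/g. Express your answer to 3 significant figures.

q1 (heat ice -11.1→0.0 °C): 126.0 × 2.1 × 11.1 = 2937 J
q2 (melt at 0 °C): 126.0 × 329.0 = 41454 J
q3 (heat water 0.0→63.8 °C): 126.0 × 4.15 × 63.8 = 33361 J
Total: 2937 + 41454 + 33361 = 77752 J = 77.8 kJ

q = 77.8 kJ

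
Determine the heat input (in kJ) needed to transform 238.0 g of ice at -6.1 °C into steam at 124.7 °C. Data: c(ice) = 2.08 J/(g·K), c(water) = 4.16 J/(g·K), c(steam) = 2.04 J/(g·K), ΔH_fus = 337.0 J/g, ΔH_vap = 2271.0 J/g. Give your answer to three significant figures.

q = 735 kJ

q1 (heat ice -6.1→0.0 °C): 238.0 × 2.08 × 6.1 = 3020 J
q2 (melt at 0 °C): 238.0 × 337.0 = 80206 J
q3 (heat water 0.0→100.0 °C): 238.0 × 4.16 × 100.0 = 99008 J
q4 (vaporize at 100 °C): 238.0 × 2271.0 = 540498 J
q5 (heat steam 100.0→124.7 °C): 238.0 × 2.04 × 24.7 = 11992 J
Total: 3020 + 80206 + 99008 + 540498 + 11992 = 734724 J = 735 kJ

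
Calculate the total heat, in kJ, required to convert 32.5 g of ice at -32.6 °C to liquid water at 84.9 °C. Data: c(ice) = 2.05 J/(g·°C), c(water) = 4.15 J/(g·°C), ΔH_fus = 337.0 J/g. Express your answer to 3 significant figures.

q = 24.6 kJ

q1 (heat ice -32.6→0.0 °C): 32.5 × 2.05 × 32.6 = 2172 J
q2 (melt at 0 °C): 32.5 × 337.0 = 10953 J
q3 (heat water 0.0→84.9 °C): 32.5 × 4.15 × 84.9 = 11451 J
Total: 2172 + 10953 + 11451 = 24576 J = 24.6 kJ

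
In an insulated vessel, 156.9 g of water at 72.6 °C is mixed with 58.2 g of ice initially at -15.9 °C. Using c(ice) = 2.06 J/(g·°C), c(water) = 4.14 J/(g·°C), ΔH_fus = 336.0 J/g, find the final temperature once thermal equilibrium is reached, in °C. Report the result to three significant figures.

Heat to bring ice to 0 °C and melt it: q₁ = 58.2×2.06×15.9 + 58.2×336.0 = 21461 J
Heat the water can supply cooling to 0 °C: 156.9×4.14×72.6 = 47158.5 J > q₁, so all ice melts.
Energy balance: 156.9×4.14×(72.6 − T) = 21461 + 58.2×4.14×(T − 0)
649.566(72.6 − T) = 21461 + 240.948 T
47158.5 − 21461 = 890.514 T
T = 25697.5 / 890.514 = 28.86 °C

T_f = 28.9 °C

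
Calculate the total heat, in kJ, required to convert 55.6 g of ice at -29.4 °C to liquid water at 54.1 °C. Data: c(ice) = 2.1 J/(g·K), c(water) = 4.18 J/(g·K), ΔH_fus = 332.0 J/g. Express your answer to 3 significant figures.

q1 (heat ice -29.4→0.0 °C): 55.6 × 2.1 × 29.4 = 3433 J
q2 (melt at 0 °C): 55.6 × 332.0 = 18459 J
q3 (heat water 0.0→54.1 °C): 55.6 × 4.18 × 54.1 = 12573 J
Total: 3433 + 18459 + 12573 = 34465 J = 34.5 kJ

q = 34.5 kJ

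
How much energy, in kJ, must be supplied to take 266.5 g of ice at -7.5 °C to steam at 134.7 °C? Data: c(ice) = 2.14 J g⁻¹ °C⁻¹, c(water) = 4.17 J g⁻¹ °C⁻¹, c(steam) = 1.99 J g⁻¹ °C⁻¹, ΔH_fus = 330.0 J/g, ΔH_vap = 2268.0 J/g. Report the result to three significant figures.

q1 (heat ice -7.5→0.0 °C): 266.5 × 2.14 × 7.5 = 4277 J
q2 (melt at 0 °C): 266.5 × 330.0 = 87945 J
q3 (heat water 0.0→100.0 °C): 266.5 × 4.17 × 100.0 = 111131 J
q4 (vaporize at 100 °C): 266.5 × 2268.0 = 604422 J
q5 (heat steam 100.0→134.7 °C): 266.5 × 1.99 × 34.7 = 18403 J
Total: 4277 + 87945 + 111131 + 604422 + 18403 = 826178 J = 826 kJ

q = 826 kJ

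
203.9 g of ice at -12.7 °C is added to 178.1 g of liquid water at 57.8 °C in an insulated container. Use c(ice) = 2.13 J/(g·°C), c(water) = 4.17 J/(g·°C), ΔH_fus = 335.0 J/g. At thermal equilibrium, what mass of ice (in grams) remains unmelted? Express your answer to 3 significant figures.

Heat to warm all ice to 0 °C: 203.9×2.13×12.7 = 5515.7 J
Heat released by water cooling to 0 °C: 178.1×4.17×57.8 = 42927 J
42927 J < 5515.7 + 203.9×335.0 = 73822.2 J, so not all ice melts; final T = 0 °C.
Heat left for melting: 42927 − 5515.7 = 37411.3 J
Mass melted = 37411.3 / 335.0 = 111.7 g
Ice remaining = 203.9 − 111.7 = 92.2 g

m_ice remaining = 92.2 g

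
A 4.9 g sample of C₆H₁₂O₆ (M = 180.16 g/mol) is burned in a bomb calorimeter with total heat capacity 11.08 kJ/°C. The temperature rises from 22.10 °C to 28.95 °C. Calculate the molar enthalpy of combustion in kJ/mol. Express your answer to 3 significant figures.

ΔT = 28.95 − 22.10 = 6.85 °C
q_cal = C_cal × ΔT = 11.08 × 6.85 = 75.898 kJ
n = 4.9 / 180.16 = 0.02720 mol
q_rxn = −q_cal = -75.898 kJ
ΔH = -75.898 / 0.02720 = -2790 kJ/mol

ΔH = -2790 kJ/mol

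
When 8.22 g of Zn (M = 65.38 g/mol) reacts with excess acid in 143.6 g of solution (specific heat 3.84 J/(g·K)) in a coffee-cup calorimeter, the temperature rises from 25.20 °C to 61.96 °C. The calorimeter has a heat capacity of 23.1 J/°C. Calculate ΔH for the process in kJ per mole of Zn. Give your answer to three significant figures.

|ΔT| = |61.96 − 25.20| = 36.76 °C
|q_surr| = (143.6 × 3.84 + 23.1) × 36.76 = 574.524 × 36.76 = 21120 J
n(Zn) = 8.22 / 65.38 = 0.1257 mol
Temperature rose, so q_rxn = −|q_surr| = -21.12 kJ
ΔH = q_rxn / n = -168.0 kJ/mol

ΔH = -168 kJ/mol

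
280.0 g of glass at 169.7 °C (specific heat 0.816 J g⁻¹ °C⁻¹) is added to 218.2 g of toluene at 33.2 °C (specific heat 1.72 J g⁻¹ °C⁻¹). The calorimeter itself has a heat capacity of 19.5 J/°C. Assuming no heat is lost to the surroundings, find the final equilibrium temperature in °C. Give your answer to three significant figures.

T_f = 83.2 °C

Heat lost by glass = heat gained by toluene + calorimeter.
(280.0)(0.816)(169.7 − T) = [(218.2)(1.72) + 19.5](T − 33.2)
228.48 (169.7 − T) = 394.804 (T − 33.2)
38773 − 228.48 T = 394.804 T − 13107
51880 = 623.284 T
T = 83.24 °C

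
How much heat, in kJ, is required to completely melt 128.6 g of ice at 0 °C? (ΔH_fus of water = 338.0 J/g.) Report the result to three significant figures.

q = 43.5 kJ

q = m × ΔH_fus = 128.6 × 338.0 = 43470 J = 43.5 kJ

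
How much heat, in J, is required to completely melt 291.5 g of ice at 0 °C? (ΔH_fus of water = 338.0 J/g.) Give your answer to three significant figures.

q = 98500 J

q = m × ΔH_fus = 291.5 × 338.0 = 98530 J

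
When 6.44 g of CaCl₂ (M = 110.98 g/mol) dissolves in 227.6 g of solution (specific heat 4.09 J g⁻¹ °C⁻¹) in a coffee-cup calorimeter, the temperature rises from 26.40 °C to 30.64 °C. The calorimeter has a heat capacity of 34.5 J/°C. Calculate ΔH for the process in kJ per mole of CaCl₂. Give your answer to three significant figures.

ΔH = -70.5 kJ/mol

|ΔT| = |30.64 − 26.40| = 4.24 °C
|q_surr| = (227.6 × 4.09 + 34.5) × 4.24 = 965.384 × 4.24 = 4093 J
n(CaCl₂) = 6.44 / 110.98 = 0.05803 mol
Temperature rose, so q_rxn = −|q_surr| = -4.093 kJ
ΔH = q_rxn / n = -70.53 kJ/mol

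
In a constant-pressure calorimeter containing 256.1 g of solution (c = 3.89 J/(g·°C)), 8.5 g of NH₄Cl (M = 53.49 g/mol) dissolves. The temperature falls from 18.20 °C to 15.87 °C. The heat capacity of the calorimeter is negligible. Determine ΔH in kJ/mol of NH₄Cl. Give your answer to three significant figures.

|ΔT| = |15.87 − 18.20| = 2.33 °C
|q_surr| = (256.1 × 3.89) × 2.33 = 996.229 × 2.33 = 2321 J
n(NH₄Cl) = 8.5 / 53.49 = 0.1589 mol
Temperature fell, so q_rxn = +|q_surr| = 2.321 kJ
ΔH = q_rxn / n = 14.61 kJ/mol

ΔH = 14.6 kJ/mol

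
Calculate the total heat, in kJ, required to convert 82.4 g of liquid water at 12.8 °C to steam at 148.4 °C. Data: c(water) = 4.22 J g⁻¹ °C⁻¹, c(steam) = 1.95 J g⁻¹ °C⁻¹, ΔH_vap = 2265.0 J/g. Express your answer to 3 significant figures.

q1 (heat water 12.8→100.0 °C): 82.4 × 4.22 × 87.2 = 30322 J
q2 (vaporize at 100 °C): 82.4 × 2265.0 = 186636 J
q3 (heat steam 100.0→148.4 °C): 82.4 × 1.95 × 48.4 = 7777 J
Total: 30322 + 186636 + 7777 = 224735 J = 225 kJ

q = 225 kJ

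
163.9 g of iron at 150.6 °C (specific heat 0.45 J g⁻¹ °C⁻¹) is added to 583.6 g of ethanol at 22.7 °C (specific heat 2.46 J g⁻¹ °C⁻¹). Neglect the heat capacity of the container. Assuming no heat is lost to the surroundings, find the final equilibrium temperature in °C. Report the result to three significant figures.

T_f = 28.9 °C

Heat lost by iron = heat gained by ethanol.
(163.9)(0.45)(150.6 − T) = (583.6)(2.46)(T − 22.7)
73.755 (150.6 − T) = 1435.656 (T − 22.7)
11108 − 73.755 T = 1435.656 T − 32589
43697 = 1509.411 T
T = 28.9497 °C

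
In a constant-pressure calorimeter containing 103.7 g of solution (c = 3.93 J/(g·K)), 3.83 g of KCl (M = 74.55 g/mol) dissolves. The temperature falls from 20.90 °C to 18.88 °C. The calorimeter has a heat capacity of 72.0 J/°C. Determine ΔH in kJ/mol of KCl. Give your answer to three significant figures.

|ΔT| = |18.88 − 20.90| = 2.02 °C
|q_surr| = (103.7 × 3.93 + 72.0) × 2.02 = 479.541 × 2.02 = 968.7 J
n(KCl) = 3.83 / 74.55 = 0.05137 mol
Temperature fell, so q_rxn = +|q_surr| = 0.9687 kJ
ΔH = q_rxn / n = 18.86 kJ/mol

ΔH = 18.9 kJ/mol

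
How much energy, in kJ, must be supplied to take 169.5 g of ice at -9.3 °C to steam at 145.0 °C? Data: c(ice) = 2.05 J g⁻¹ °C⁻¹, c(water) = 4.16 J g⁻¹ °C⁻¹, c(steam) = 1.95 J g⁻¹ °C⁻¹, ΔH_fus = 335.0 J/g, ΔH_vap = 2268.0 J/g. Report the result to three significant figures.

q1 (heat ice -9.3→0.0 °C): 169.5 × 2.05 × 9.3 = 3232 J
q2 (melt at 0 °C): 169.5 × 335.0 = 56783 J
q3 (heat water 0.0→100.0 °C): 169.5 × 4.16 × 100.0 = 70512 J
q4 (vaporize at 100 °C): 169.5 × 2268.0 = 384426 J
q5 (heat steam 100.0→145.0 °C): 169.5 × 1.95 × 45.0 = 14874 J
Total: 3232 + 56783 + 70512 + 384426 + 14874 = 529827 J = 530 kJ

q = 530 kJ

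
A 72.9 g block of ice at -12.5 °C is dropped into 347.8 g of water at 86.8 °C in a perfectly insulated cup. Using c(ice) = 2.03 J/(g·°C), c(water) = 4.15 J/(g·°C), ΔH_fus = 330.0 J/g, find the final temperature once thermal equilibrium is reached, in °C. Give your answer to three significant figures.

Heat to bring ice to 0 °C and melt it: q₁ = 72.9×2.03×12.5 + 72.9×330.0 = 25907 J
Heat the water can supply cooling to 0 °C: 347.8×4.15×86.8 = 125285 J > q₁, so all ice melts.
Energy balance: 347.8×4.15×(86.8 − T) = 25907 + 72.9×4.15×(T − 0)
1443.37(86.8 − T) = 25907 + 302.535 T
125285 − 25907 = 1745.905 T
T = 99378 / 1745.905 = 56.92 °C

T_f = 56.9 °C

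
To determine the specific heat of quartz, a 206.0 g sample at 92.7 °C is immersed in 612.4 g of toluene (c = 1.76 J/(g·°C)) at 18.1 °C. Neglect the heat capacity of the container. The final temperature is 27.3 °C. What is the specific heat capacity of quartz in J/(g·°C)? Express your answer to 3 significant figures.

q_gained = (612.4 × 1.76) × (27.3 − 18.1) = 9916 J
q_lost = 206.0 × c × (92.7 − 27.3) = 13472.4 c
Set equal: c = 9916 / 13472.4 = 0.736 J/(g·°C)

c = 0.736 J/(g·°C)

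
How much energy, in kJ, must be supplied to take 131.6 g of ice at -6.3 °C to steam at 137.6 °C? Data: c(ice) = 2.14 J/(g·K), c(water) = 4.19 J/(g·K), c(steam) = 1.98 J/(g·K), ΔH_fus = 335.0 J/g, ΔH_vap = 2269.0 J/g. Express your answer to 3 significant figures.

q1 (heat ice -6.3→0.0 °C): 131.6 × 2.14 × 6.3 = 1774 J
q2 (melt at 0 °C): 131.6 × 335.0 = 44086 J
q3 (heat water 0.0→100.0 °C): 131.6 × 4.19 × 100.0 = 55140 J
q4 (vaporize at 100 °C): 131.6 × 2269.0 = 298600 J
q5 (heat steam 100.0→137.6 °C): 131.6 × 1.98 × 37.6 = 9797 J
Total: 1774 + 44086 + 55140 + 298600 + 9797 = 409397 J = 409 kJ

q = 409 kJ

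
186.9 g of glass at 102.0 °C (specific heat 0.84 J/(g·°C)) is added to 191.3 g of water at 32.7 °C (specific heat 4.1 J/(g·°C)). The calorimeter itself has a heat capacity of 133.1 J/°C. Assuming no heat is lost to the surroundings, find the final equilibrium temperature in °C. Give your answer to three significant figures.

T_f = 42.8 °C

Heat lost by glass = heat gained by water + calorimeter.
(186.9)(0.84)(102.0 − T) = [(191.3)(4.1) + 133.1](T − 32.7)
156.996 (102.0 − T) = 917.43 (T − 32.7)
16014 − 156.996 T = 917.43 T − 30000
46014 = 1074.426 T
T = 42.83 °C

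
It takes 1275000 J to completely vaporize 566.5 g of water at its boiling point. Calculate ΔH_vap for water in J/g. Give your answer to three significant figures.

ΔH_vap = q / m = 1275000 / 566.5 = 2250 J/g

ΔH_vap = 2250 J/g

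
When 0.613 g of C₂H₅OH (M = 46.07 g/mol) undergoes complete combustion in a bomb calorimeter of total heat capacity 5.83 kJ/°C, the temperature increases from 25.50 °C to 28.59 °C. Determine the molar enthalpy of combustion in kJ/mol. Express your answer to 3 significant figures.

ΔT = 28.59 − 25.50 = 3.09 °C
q_cal = C_cal × ΔT = 5.83 × 3.09 = 18.0147 kJ
n = 0.613 / 46.07 = 0.01331 mol
q_rxn = −q_cal = -18.0147 kJ
ΔH = -18.0147 / 0.01331 = -1353 kJ/mol

ΔH = -1350 kJ/mol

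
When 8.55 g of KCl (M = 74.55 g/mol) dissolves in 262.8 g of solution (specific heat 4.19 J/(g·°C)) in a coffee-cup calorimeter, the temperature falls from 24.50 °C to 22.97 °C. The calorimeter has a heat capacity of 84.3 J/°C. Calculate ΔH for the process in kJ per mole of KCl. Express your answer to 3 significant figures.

|ΔT| = |22.97 − 24.50| = 1.53 °C
|q_surr| = (262.8 × 4.19 + 84.3) × 1.53 = 1185.432 × 1.53 = 1814 J
n(KCl) = 8.55 / 74.55 = 0.1147 mol
Temperature fell, so q_rxn = +|q_surr| = 1.814 kJ
ΔH = q_rxn / n = 15.82 kJ/mol

ΔH = 15.8 kJ/mol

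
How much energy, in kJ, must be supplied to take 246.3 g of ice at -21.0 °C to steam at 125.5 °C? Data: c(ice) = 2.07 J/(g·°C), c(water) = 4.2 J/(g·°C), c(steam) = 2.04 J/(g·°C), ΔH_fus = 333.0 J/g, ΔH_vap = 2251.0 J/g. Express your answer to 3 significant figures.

q = 763 kJ

q1 (heat ice -21.0→0.0 °C): 246.3 × 2.07 × 21.0 = 10707 J
q2 (melt at 0 °C): 246.3 × 333.0 = 82018 J
q3 (heat water 0.0→100.0 °C): 246.3 × 4.2 × 100.0 = 103446 J
q4 (vaporize at 100 °C): 246.3 × 2251.0 = 554421 J
q5 (heat steam 100.0→125.5 °C): 246.3 × 2.04 × 25.5 = 12813 J
Total: 10707 + 82018 + 103446 + 554421 + 12813 = 763405 J = 763 kJ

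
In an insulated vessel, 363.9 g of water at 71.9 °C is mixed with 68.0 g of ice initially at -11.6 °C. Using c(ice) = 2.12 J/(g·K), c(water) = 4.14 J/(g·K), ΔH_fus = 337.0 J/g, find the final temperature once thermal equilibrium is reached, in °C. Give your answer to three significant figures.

Heat to bring ice to 0 °C and melt it: q₁ = 68.0×2.12×11.6 + 68.0×337.0 = 24588 J
Heat the water can supply cooling to 0 °C: 363.9×4.14×71.9 = 108321 J > q₁, so all ice melts.
Energy balance: 363.9×4.14×(71.9 − T) = 24588 + 68.0×4.14×(T − 0)
1506.546(71.9 − T) = 24588 + 281.52 T
108321 − 24588 = 1788.066 T
T = 83733 / 1788.066 = 46.83 °C

T_f = 46.8 °C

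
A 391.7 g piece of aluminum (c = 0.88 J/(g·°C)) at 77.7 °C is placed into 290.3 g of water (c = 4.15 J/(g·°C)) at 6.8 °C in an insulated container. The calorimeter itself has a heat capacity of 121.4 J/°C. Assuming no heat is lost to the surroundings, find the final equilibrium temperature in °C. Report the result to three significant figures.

T_f = 21.4 °C

Heat lost by aluminum = heat gained by water + calorimeter.
(391.7)(0.88)(77.7 − T) = [(290.3)(4.15) + 121.4](T − 6.8)
344.696 (77.7 − T) = 1326.145 (T − 6.8)
26783 − 344.696 T = 1326.145 T − 9017.8
35800.8 = 1670.841 T
T = 21.43 °C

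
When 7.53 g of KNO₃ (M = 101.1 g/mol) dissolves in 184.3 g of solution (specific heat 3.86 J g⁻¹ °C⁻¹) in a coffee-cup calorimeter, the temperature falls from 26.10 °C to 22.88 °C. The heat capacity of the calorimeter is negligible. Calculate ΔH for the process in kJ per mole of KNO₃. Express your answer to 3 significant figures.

ΔH = 30.8 kJ/mol

|ΔT| = |22.88 − 26.10| = 3.22 °C
|q_surr| = (184.3 × 3.86) × 3.22 = 711.398 × 3.22 = 2291 J
n(KNO₃) = 7.53 / 101.1 = 0.07448 mol
Temperature fell, so q_rxn = +|q_surr| = 2.291 kJ
ΔH = q_rxn / n = 30.76 kJ/mol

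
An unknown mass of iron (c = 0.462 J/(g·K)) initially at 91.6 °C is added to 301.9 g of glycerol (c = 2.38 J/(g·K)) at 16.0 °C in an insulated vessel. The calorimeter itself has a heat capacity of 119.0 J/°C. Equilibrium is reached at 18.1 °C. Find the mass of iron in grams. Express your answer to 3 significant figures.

q_gained = (301.9 × 2.38 + 119.0) × (18.1 − 16.0) = 1759 J
q_lost = m × 0.462 × (91.6 − 18.1) = 33.957 m
m = 1759 / 33.957 = 51.8 g

m = 51.8 g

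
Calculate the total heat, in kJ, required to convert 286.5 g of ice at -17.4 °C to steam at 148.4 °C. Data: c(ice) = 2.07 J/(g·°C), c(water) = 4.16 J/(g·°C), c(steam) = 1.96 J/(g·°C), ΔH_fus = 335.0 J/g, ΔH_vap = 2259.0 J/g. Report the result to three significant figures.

q1 (heat ice -17.4→0.0 °C): 286.5 × 2.07 × 17.4 = 10319 J
q2 (melt at 0 °C): 286.5 × 335.0 = 95978 J
q3 (heat water 0.0→100.0 °C): 286.5 × 4.16 × 100.0 = 119184 J
q4 (vaporize at 100 °C): 286.5 × 2259.0 = 647204 J
q5 (heat steam 100.0→148.4 °C): 286.5 × 1.96 × 48.4 = 27179 J
Total: 10319 + 95978 + 119184 + 647204 + 27179 = 899864 J = 900 kJ

q = 900 kJ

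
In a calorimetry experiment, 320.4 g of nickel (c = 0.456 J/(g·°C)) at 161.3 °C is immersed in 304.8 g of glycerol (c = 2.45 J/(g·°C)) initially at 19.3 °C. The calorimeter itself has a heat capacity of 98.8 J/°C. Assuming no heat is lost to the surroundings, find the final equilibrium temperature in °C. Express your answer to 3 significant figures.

T_f = 40.2 °C

Heat lost by nickel = heat gained by glycerol + calorimeter.
(320.4)(0.456)(161.3 − T) = [(304.8)(2.45) + 98.8](T − 19.3)
146.1024 (161.3 − T) = 845.56 (T − 19.3)
23566 − 146.1024 T = 845.56 T − 16319
39885 = 991.6624 T
T = 40.22 °C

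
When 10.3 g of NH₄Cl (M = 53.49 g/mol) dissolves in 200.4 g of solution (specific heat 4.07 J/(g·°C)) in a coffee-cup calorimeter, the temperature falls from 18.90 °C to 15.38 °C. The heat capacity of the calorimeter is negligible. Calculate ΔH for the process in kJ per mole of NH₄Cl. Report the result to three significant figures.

ΔH = 14.9 kJ/mol

|ΔT| = |15.38 − 18.90| = 3.52 °C
|q_surr| = (200.4 × 4.07) × 3.52 = 815.628 × 3.52 = 2871 J
n(NH₄Cl) = 10.3 / 53.49 = 0.1926 mol
Temperature fell, so q_rxn = +|q_surr| = 2.871 kJ
ΔH = q_rxn / n = 14.91 kJ/mol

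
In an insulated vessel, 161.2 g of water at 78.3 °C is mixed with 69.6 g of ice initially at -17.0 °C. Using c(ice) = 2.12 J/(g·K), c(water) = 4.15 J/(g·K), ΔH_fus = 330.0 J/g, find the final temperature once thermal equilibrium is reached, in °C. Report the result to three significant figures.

Heat to bring ice to 0 °C and melt it: q₁ = 69.6×2.12×17.0 + 69.6×330.0 = 25476 J
Heat the water can supply cooling to 0 °C: 161.2×4.15×78.3 = 52381.1 J > q₁, so all ice melts.
Energy balance: 161.2×4.15×(78.3 − T) = 25476 + 69.6×4.15×(T − 0)
668.98(78.3 − T) = 25476 + 288.84 T
52381.1 − 25476 = 957.82 T
T = 26905.1 / 957.82 = 28.09 °C

T_f = 28.1 °C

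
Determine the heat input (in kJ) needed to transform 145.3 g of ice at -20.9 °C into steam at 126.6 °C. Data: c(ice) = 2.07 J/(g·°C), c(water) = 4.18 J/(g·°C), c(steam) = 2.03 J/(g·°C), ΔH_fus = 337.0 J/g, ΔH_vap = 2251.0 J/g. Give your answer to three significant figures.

q = 451 kJ

q1 (heat ice -20.9→0.0 °C): 145.3 × 2.07 × 20.9 = 6286 J
q2 (melt at 0 °C): 145.3 × 337.0 = 48966 J
q3 (heat water 0.0→100.0 °C): 145.3 × 4.18 × 100.0 = 60735 J
q4 (vaporize at 100 °C): 145.3 × 2251.0 = 327070 J
q5 (heat steam 100.0→126.6 °C): 145.3 × 2.03 × 26.6 = 7846 J
Total: 6286 + 48966 + 60735 + 327070 + 7846 = 450903 J = 451 kJ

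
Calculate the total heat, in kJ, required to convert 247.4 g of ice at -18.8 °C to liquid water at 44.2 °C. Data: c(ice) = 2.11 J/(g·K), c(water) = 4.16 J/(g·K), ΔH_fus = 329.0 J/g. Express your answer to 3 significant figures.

q = 137 kJ

q1 (heat ice -18.8→0.0 °C): 247.4 × 2.11 × 18.8 = 9814 J
q2 (melt at 0 °C): 247.4 × 329.0 = 81395 J
q3 (heat water 0.0→44.2 °C): 247.4 × 4.16 × 44.2 = 45490 J
Total: 9814 + 81395 + 45490 = 136699 J = 137 kJ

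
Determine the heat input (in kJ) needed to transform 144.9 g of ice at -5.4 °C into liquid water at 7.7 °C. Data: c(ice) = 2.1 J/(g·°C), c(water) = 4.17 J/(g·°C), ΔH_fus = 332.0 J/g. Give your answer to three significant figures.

q = 54.4 kJ

q1 (heat ice -5.4→0.0 °C): 144.9 × 2.1 × 5.4 = 1643 J
q2 (melt at 0 °C): 144.9 × 332.0 = 48107 J
q3 (heat water 0.0→7.7 °C): 144.9 × 4.17 × 7.7 = 4653 J
Total: 1643 + 48107 + 4653 = 54403 J = 54.4 kJ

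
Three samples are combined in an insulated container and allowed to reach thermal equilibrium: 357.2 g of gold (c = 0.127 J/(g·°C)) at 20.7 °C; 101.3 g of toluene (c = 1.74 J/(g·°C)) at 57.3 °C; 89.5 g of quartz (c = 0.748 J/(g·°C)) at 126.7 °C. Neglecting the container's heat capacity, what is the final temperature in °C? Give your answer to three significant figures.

Σ mᵢcᵢ(T − Tᵢ) = 0  ⇒  T = Σ mᵢcᵢTᵢ / Σ mᵢcᵢ
Σ mᵢcᵢ = 357.2×0.127 + 101.3×1.74 + 89.5×0.748 = 288.5724
Σ mᵢcᵢTᵢ = 45.3644×20.7 + 176.262×57.3 + 66.946×126.7 = 19521
T = 19521 / 288.5724 = 67.647 °C

T_f = 67.6 °C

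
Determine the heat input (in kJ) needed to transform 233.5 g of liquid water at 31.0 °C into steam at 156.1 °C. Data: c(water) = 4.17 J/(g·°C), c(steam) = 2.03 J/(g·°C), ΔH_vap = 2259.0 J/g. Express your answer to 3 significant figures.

q = 621 kJ

q1 (heat water 31.0→100.0 °C): 233.5 × 4.17 × 69.0 = 67185 J
q2 (vaporize at 100 °C): 233.5 × 2259.0 = 527477 J
q3 (heat steam 100.0→156.1 °C): 233.5 × 2.03 × 56.1 = 26592 J
Total: 67185 + 527477 + 26592 = 621254 J = 621 kJ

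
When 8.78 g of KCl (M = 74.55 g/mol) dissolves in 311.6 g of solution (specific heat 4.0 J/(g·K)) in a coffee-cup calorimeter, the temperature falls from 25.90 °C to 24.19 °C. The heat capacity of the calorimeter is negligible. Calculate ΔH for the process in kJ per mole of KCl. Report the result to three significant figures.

|ΔT| = |24.19 − 25.90| = 1.71 °C
|q_surr| = (311.6 × 4.0) × 1.71 = 1246.4 × 1.71 = 2131 J
n(KCl) = 8.78 / 74.55 = 0.1178 mol
Temperature fell, so q_rxn = +|q_surr| = 2.131 kJ
ΔH = q_rxn / n = 18.09 kJ/mol

ΔH = 18.1 kJ/mol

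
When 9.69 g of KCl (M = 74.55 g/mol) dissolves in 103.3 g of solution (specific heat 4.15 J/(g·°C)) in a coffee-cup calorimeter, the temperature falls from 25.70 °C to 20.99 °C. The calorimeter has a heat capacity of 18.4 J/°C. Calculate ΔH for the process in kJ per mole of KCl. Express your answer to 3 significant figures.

|ΔT| = |20.99 − 25.70| = 4.71 °C
|q_surr| = (103.3 × 4.15 + 18.4) × 4.71 = 447.095 × 4.71 = 2106 J
n(KCl) = 9.69 / 74.55 = 0.1300 mol
Temperature fell, so q_rxn = +|q_surr| = 2.106 kJ
ΔH = q_rxn / n = 16.20 kJ/mol

ΔH = 16.2 kJ/mol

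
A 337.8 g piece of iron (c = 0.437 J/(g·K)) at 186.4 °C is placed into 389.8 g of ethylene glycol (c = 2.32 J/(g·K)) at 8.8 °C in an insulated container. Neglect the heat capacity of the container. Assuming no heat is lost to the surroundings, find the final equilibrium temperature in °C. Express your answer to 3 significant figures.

Heat lost by iron = heat gained by ethylene glycol.
(337.8)(0.437)(186.4 − T) = (389.8)(2.32)(T − 8.8)
147.6186 (186.4 − T) = 904.336 (T − 8.8)
27516 − 147.6186 T = 904.336 T − 7958.2
35474.2 = 1051.9546 T
T = 33.72 °C

T_f = 33.7 °C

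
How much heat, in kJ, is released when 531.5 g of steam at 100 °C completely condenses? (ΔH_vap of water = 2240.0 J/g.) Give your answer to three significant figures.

q = m × ΔH_vap = 531.5 × 2240.0 = 1191000 J = 1190 kJ

q = 1190 kJ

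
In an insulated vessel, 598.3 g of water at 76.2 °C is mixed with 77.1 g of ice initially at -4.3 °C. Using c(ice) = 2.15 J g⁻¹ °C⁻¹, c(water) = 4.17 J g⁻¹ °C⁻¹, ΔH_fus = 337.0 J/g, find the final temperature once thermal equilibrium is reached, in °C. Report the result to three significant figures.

T_f = 58.0 °C

Heat to bring ice to 0 °C and melt it: q₁ = 77.1×2.15×4.3 + 77.1×337.0 = 26695 J
Heat the water can supply cooling to 0 °C: 598.3×4.17×76.2 = 190112 J > q₁, so all ice melts.
Energy balance: 598.3×4.17×(76.2 − T) = 26695 + 77.1×4.17×(T − 0)
2494.911(76.2 − T) = 26695 + 321.507 T
190112 − 26695 = 2816.418 T
T = 163417 / 2816.418 = 58.02 °C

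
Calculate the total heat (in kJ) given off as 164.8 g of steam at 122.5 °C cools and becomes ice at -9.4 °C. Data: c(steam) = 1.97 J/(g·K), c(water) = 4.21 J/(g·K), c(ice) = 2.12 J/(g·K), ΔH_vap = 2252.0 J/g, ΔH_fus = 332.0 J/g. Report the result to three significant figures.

q = 506 kJ

q1 (cool steam 122.5→100 °C): 164.8 × 1.97 × 22.5 = 7305 J
q2 (condense at 100 °C): 164.8 × 2252.0 = 371130 J
q3 (cool water 100→0 °C): 164.8 × 4.21 × 100.0 = 69381 J
q4 (freeze at 0 °C): 164.8 × 332.0 = 54714 J
q5 (cool ice 0→-9.4 °C): 164.8 × 2.12 × 9.4 = 3284 J
Total: 7305 + 371130 + 69381 + 54714 + 3284 = 505814 J = 506 kJ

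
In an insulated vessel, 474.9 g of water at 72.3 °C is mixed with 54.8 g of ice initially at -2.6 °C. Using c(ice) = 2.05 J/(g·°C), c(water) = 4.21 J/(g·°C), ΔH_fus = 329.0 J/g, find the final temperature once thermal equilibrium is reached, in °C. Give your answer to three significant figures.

T_f = 56.6 °C

Heat to bring ice to 0 °C and melt it: q₁ = 54.8×2.05×2.6 + 54.8×329.0 = 18321 J
Heat the water can supply cooling to 0 °C: 474.9×4.21×72.3 = 144551 J > q₁, so all ice melts.
Energy balance: 474.9×4.21×(72.3 − T) = 18321 + 54.8×4.21×(T − 0)
1999.329(72.3 − T) = 18321 + 230.708 T
144551 − 18321 = 2230.037 T
T = 126230 / 2230.037 = 56.60 °C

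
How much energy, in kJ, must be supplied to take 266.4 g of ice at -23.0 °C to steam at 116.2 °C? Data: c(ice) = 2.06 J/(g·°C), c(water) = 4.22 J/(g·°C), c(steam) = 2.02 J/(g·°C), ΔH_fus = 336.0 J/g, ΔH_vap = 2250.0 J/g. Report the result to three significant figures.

q = 823 kJ

q1 (heat ice -23.0→0.0 °C): 266.4 × 2.06 × 23.0 = 12622 J
q2 (melt at 0 °C): 266.4 × 336.0 = 89510 J
q3 (heat water 0.0→100.0 °C): 266.4 × 4.22 × 100.0 = 112421 J
q4 (vaporize at 100 °C): 266.4 × 2250.0 = 599400 J
q5 (heat steam 100.0→116.2 °C): 266.4 × 2.02 × 16.2 = 8718 J
Total: 12622 + 89510 + 112421 + 599400 + 8718 = 822671 J = 823 kJ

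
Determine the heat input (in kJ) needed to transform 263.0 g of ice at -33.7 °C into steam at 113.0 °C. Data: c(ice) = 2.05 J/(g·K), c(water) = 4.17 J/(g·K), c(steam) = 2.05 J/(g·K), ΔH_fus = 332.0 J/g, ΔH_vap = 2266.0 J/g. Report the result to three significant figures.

q1 (heat ice -33.7→0.0 °C): 263.0 × 2.05 × 33.7 = 18169 J
q2 (melt at 0 °C): 263.0 × 332.0 = 87316 J
q3 (heat water 0.0→100.0 °C): 263.0 × 4.17 × 100.0 = 109671 J
q4 (vaporize at 100 °C): 263.0 × 2266.0 = 595958 J
q5 (heat steam 100.0→113.0 °C): 263.0 × 2.05 × 13.0 = 7009 J
Total: 18169 + 87316 + 109671 + 595958 + 7009 = 818123 J = 818 kJ

q = 818 kJ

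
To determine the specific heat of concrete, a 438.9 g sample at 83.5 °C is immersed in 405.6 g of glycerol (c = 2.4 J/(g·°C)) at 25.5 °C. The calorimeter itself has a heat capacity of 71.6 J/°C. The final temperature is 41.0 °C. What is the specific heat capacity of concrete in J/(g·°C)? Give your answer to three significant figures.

c = 0.868 J/(g·°C)

q_gained = (405.6 × 2.4 + 71.6) × (41.0 − 25.5) = 16200 J
q_lost = 438.9 × c × (83.5 − 41.0) = 18653.25 c
Set equal: c = 16200 / 18653.25 = 0.868 J/(g·°C)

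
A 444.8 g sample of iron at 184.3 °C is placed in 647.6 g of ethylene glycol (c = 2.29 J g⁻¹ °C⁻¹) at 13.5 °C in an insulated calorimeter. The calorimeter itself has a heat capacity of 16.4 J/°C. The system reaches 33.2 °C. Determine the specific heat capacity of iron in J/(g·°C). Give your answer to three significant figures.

q_gained = (647.6 × 2.29 + 16.4) × (33.2 − 13.5) = 29538 J
q_lost = 444.8 × c × (184.3 − 33.2) = 67209.28 c
Set equal: c = 29538 / 67209.28 = 0.439 J/(g·°C)

c = 0.439 J/(g·°C)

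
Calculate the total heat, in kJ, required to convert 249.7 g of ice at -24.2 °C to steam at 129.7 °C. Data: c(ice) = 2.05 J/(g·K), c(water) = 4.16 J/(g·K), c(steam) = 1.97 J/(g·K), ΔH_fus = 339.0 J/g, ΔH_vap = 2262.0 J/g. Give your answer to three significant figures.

q = 780 kJ

q1 (heat ice -24.2→0.0 °C): 249.7 × 2.05 × 24.2 = 12388 J
q2 (melt at 0 °C): 249.7 × 339.0 = 84648 J
q3 (heat water 0.0→100.0 °C): 249.7 × 4.16 × 100.0 = 103875 J
q4 (vaporize at 100 °C): 249.7 × 2262.0 = 564821 J
q5 (heat steam 100.0→129.7 °C): 249.7 × 1.97 × 29.7 = 14610 J
Total: 12388 + 84648 + 103875 + 564821 + 14610 = 780342 J = 780 kJ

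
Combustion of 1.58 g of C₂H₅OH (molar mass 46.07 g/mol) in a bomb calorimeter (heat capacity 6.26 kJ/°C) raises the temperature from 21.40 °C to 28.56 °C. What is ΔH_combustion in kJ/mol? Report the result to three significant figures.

ΔH = -1310 kJ/mol

ΔT = 28.56 − 21.40 = 7.16 °C
q_cal = C_cal × ΔT = 6.26 × 7.16 = 44.8216 kJ
n = 1.58 / 46.07 = 0.03430 mol
q_rxn = −q_cal = -44.8216 kJ
ΔH = -44.8216 / 0.03430 = -1307 kJ/mol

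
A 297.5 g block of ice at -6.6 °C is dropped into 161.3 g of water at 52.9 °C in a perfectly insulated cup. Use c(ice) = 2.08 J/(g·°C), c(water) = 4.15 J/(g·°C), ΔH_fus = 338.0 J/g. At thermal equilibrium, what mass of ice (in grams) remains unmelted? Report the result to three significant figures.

Heat to warm all ice to 0 °C: 297.5×2.08×6.6 = 4084.1 J
Heat released by water cooling to 0 °C: 161.3×4.15×52.9 = 35411 J
35411 J < 4084.1 + 297.5×338.0 = 104639.1 J, so not all ice melts; final T = 0 °C.
Heat left for melting: 35411 − 4084.1 = 31326.9 J
Mass melted = 31326.9 / 338.0 = 92.68 g
Ice remaining = 297.5 − 92.68 = 204.82 g

m_ice remaining = 205 g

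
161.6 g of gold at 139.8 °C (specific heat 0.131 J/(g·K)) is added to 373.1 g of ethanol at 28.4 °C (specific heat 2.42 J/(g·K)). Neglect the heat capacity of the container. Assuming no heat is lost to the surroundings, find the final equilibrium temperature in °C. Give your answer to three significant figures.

T_f = 31.0 °C

Heat lost by gold = heat gained by ethanol.
(161.6)(0.131)(139.8 − T) = (373.1)(2.42)(T − 28.4)
21.1696 (139.8 − T) = 902.902 (T − 28.4)
2959.5 − 21.1696 T = 902.902 T − 25642
28601.5 = 924.0716 T
T = 30.95 °C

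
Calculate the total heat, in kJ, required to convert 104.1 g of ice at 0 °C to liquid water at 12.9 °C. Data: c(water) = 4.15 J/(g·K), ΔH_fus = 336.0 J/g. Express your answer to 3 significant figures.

q = 40.6 kJ

q1 (melt at 0 °C): 104.1 × 336.0 = 34978 J
q2 (heat water 0.0→12.9 °C): 104.1 × 4.15 × 12.9 = 5573 J
Total: 34978 + 5573 = 40551 J = 40.6 kJ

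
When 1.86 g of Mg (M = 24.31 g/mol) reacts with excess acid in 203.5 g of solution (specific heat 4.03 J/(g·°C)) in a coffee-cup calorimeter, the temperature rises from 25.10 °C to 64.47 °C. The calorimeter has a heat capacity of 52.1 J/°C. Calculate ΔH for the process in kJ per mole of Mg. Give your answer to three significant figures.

|ΔT| = |64.47 − 25.10| = 39.37 °C
|q_surr| = (203.5 × 4.03 + 52.1) × 39.37 = 872.205 × 39.37 = 34340 J
n(Mg) = 1.86 / 24.31 = 0.07651 mol
Temperature rose, so q_rxn = −|q_surr| = -34.34 kJ
ΔH = q_rxn / n = -448.8 kJ/mol

ΔH = -449 kJ/mol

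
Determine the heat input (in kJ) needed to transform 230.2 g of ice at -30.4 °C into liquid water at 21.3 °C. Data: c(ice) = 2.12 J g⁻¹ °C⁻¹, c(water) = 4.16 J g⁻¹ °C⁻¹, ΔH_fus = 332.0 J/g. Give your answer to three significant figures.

q = 112 kJ

q1 (heat ice -30.4→0.0 °C): 230.2 × 2.12 × 30.4 = 14836 J
q2 (melt at 0 °C): 230.2 × 332.0 = 76426 J
q3 (heat water 0.0→21.3 °C): 230.2 × 4.16 × 21.3 = 20398 J
Total: 14836 + 76426 + 20398 = 111660 J = 112 kJ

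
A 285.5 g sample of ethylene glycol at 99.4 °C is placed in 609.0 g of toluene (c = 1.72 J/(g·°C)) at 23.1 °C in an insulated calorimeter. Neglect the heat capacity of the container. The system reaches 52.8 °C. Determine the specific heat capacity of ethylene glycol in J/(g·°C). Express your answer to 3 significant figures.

q_gained = (609.0 × 1.72) × (52.8 − 23.1) = 31110 J
q_lost = 285.5 × c × (99.4 − 52.8) = 13304.3 c
Set equal: c = 31110 / 13304.3 = 2.34 J/(g·°C)

c = 2.34 J/(g·°C)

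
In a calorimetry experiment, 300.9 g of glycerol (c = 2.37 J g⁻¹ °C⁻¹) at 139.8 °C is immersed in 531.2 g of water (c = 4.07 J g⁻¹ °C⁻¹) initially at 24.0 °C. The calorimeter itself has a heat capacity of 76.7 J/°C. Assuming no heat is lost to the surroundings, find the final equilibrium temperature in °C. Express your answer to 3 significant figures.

T_f = 52.0 °C

Heat lost by glycerol = heat gained by water + calorimeter.
(300.9)(2.37)(139.8 − T) = [(531.2)(4.07) + 76.7](T − 24.0)
713.133 (139.8 − T) = 2238.684 (T − 24.0)
99696 − 713.133 T = 2238.684 T − 53728
153424 = 2951.817 T
T = 51.98 °C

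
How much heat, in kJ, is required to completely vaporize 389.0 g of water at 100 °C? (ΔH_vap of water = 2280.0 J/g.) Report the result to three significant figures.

q = 887 kJ

q = m × ΔH_vap = 389.0 × 2280.0 = 886900 J = 887 kJ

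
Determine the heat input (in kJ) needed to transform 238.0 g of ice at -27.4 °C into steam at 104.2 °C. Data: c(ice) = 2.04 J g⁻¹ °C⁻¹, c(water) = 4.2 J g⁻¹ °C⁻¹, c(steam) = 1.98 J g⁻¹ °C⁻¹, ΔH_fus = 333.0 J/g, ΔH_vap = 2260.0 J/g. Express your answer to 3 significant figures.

q1 (heat ice -27.4→0.0 °C): 238.0 × 2.04 × 27.4 = 13303 J
q2 (melt at 0 °C): 238.0 × 333.0 = 79254 J
q3 (heat water 0.0→100.0 °C): 238.0 × 4.2 × 100.0 = 99960 J
q4 (vaporize at 100 °C): 238.0 × 2260.0 = 537880 J
q5 (heat steam 100.0→104.2 °C): 238.0 × 1.98 × 4.2 = 1979 J
Total: 13303 + 79254 + 99960 + 537880 + 1979 = 732376 J = 732 kJ

q = 732 kJ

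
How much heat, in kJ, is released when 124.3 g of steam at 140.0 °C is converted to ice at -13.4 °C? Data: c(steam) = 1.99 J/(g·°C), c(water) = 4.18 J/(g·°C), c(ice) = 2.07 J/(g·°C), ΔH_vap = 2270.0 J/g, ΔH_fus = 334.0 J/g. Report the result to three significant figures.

q = 389 kJ

q1 (cool steam 140.0→100 °C): 124.3 × 1.99 × 40.0 = 9894 J
q2 (condense at 100 °C): 124.3 × 2270.0 = 282161 J
q3 (cool water 100→0 °C): 124.3 × 4.18 × 100.0 = 51957 J
q4 (freeze at 0 °C): 124.3 × 334.0 = 41516 J
q5 (cool ice 0→-13.4 °C): 124.3 × 2.07 × 13.4 = 3448 J
Total: 9894 + 282161 + 51957 + 41516 + 3448 = 388976 J = 389 kJ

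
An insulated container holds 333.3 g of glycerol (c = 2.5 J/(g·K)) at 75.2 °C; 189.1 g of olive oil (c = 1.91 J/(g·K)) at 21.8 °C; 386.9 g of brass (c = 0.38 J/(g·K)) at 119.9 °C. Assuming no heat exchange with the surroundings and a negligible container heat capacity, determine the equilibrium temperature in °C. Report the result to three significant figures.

Σ mᵢcᵢ(T − Tᵢ) = 0  ⇒  T = Σ mᵢcᵢTᵢ / Σ mᵢcᵢ
Σ mᵢcᵢ = 333.3×2.5 + 189.1×1.91 + 386.9×0.38 = 1341.453
Σ mᵢcᵢTᵢ = 833.25×75.2 + 361.181×21.8 + 147.022×119.9 = 88162
T = 88162 / 1341.453 = 65.72 °C

T_f = 65.7 °C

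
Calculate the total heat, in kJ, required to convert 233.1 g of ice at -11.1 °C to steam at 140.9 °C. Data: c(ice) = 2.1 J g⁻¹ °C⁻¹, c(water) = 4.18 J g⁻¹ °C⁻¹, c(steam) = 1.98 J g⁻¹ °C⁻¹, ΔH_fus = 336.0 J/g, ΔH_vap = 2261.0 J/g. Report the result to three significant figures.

q = 727 kJ

q1 (heat ice -11.1→0.0 °C): 233.1 × 2.1 × 11.1 = 5434 J
q2 (melt at 0 °C): 233.1 × 336.0 = 78322 J
q3 (heat water 0.0→100.0 °C): 233.1 × 4.18 × 100.0 = 97436 J
q4 (vaporize at 100 °C): 233.1 × 2261.0 = 527039 J
q5 (heat steam 100.0→140.9 °C): 233.1 × 1.98 × 40.9 = 18877 J
Total: 5434 + 78322 + 97436 + 527039 + 18877 = 727108 J = 727 kJ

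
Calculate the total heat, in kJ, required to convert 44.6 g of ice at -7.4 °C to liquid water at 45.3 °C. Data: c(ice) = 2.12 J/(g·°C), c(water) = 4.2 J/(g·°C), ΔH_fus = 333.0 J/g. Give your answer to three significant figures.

q = 24.0 kJ

q1 (heat ice -7.4→0.0 °C): 44.6 × 2.12 × 7.4 = 700 J
q2 (melt at 0 °C): 44.6 × 333.0 = 14852 J
q3 (heat water 0.0→45.3 °C): 44.6 × 4.2 × 45.3 = 8486 J
Total: 700 + 14852 + 8486 = 24038 J = 24.0 kJ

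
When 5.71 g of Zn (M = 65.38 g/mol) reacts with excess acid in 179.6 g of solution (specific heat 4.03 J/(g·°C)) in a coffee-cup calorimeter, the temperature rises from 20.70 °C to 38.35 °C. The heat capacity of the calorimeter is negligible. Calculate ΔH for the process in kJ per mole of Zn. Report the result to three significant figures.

ΔH = -146 kJ/mol

|ΔT| = |38.35 − 20.70| = 17.65 °C
|q_surr| = (179.6 × 4.03) × 17.65 = 723.788 × 17.65 = 12770 J
n(Zn) = 5.71 / 65.38 = 0.08734 mol
Temperature rose, so q_rxn = −|q_surr| = -12.77 kJ
ΔH = q_rxn / n = -146.2 kJ/mol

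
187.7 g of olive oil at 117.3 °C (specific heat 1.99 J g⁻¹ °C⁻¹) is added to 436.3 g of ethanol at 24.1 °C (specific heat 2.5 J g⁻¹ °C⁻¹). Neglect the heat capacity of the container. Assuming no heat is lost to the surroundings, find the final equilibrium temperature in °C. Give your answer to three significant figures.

Heat lost by olive oil = heat gained by ethanol.
(187.7)(1.99)(117.3 − T) = (436.3)(2.5)(T − 24.1)
373.523 (117.3 − T) = 1090.75 (T − 24.1)
43814 − 373.523 T = 1090.75 T − 26287
70101 = 1464.273 T
T = 47.87 °C

T_f = 47.9 °C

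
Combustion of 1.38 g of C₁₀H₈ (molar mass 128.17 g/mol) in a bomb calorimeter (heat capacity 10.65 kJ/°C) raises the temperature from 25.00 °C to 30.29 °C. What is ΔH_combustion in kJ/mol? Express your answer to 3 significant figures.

ΔT = 30.29 − 25.00 = 5.29 °C
q_cal = C_cal × ΔT = 10.65 × 5.29 = 56.3385 kJ
n = 1.38 / 128.17 = 0.01077 mol
q_rxn = −q_cal = -56.3385 kJ
ΔH = -56.3385 / 0.01077 = -5231 kJ/mol

ΔH = -5230 kJ/mol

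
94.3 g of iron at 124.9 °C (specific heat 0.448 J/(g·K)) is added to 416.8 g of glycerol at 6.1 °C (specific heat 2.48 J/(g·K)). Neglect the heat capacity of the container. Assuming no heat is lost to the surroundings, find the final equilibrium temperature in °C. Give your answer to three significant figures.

Heat lost by iron = heat gained by glycerol.
(94.3)(0.448)(124.9 − T) = (416.8)(2.48)(T − 6.1)
42.2464 (124.9 − T) = 1033.664 (T − 6.1)
5276.6 − 42.2464 T = 1033.664 T − 6305.4
11582.0 = 1075.9104 T
T = 10.76 °C

T_f = 10.8 °C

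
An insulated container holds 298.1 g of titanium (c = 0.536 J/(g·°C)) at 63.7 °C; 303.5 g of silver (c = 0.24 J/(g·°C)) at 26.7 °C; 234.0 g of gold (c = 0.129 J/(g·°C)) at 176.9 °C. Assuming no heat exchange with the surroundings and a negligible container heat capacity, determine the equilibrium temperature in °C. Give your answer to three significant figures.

Σ mᵢcᵢ(T − Tᵢ) = 0  ⇒  T = Σ mᵢcᵢTᵢ / Σ mᵢcᵢ
Σ mᵢcᵢ = 298.1×0.536 + 303.5×0.24 + 234.0×0.129 = 262.8076
Σ mᵢcᵢTᵢ = 159.7816×63.7 + 72.84×26.7 + 30.186×176.9 = 17463
T = 17463 / 262.8076 = 66.448 °C

T_f = 66.4 °C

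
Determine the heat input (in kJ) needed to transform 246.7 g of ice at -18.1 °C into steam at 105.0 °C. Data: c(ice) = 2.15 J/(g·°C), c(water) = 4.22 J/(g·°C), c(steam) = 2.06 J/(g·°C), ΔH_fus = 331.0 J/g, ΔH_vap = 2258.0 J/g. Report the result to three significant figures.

q1 (heat ice -18.1→0.0 °C): 246.7 × 2.15 × 18.1 = 9600 J
q2 (melt at 0 °C): 246.7 × 331.0 = 81658 J
q3 (heat water 0.0→100.0 °C): 246.7 × 4.22 × 100.0 = 104107 J
q4 (vaporize at 100 °C): 246.7 × 2258.0 = 557049 J
q5 (heat steam 100.0→105.0 °C): 246.7 × 2.06 × 5.0 = 2541 J
Total: 9600 + 81658 + 104107 + 557049 + 2541 = 754955 J = 755 kJ

q = 755 kJ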